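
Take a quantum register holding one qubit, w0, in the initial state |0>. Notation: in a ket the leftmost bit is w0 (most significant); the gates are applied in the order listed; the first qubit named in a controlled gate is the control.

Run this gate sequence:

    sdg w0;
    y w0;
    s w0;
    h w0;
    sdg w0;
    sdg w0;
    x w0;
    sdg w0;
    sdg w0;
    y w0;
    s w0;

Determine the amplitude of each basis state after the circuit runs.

The final amplitudes are -sqrt(2)*I/2 on |0>, sqrt(2)/2 on |1>.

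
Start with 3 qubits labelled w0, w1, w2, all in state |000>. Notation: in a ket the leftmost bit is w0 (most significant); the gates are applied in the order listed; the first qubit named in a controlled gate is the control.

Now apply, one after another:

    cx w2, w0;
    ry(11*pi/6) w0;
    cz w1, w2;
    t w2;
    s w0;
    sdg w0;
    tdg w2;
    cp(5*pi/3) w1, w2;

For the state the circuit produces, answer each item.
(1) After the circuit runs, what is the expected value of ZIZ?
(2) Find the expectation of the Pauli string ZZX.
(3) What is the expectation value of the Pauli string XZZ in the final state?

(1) The expectation value of ZIZ is sqrt(3)/2. Key observation: the block from step 4 through step 7 cancels to the identity and can be dropped.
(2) The expectation value of ZZX is 0.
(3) The observable XZZ averages to -1/2.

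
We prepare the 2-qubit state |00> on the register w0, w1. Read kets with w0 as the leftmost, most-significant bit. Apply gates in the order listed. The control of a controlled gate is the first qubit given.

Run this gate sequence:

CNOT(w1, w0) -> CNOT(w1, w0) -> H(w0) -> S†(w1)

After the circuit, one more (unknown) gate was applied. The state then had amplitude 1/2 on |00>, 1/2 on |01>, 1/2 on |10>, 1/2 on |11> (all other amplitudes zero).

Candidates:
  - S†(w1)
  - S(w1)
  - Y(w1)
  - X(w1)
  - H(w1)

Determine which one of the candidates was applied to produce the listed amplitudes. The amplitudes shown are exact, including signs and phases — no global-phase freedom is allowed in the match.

The unique candidate consistent with the amplitudes is H(w1). Key observation: the block from step 1 through step 2 cancels to the identity and can be dropped.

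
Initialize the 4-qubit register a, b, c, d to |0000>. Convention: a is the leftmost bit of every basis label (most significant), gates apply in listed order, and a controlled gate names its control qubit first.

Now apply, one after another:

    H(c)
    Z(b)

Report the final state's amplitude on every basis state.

The final amplitudes are sqrt(2)/2 on |0000>, sqrt(2)/2 on |0010>, and 0 on every other basis state.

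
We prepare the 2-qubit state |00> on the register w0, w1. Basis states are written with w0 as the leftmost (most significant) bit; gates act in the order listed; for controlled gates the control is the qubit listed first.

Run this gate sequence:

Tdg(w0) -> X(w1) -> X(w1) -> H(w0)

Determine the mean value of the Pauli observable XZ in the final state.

The expectation value of XZ is 1.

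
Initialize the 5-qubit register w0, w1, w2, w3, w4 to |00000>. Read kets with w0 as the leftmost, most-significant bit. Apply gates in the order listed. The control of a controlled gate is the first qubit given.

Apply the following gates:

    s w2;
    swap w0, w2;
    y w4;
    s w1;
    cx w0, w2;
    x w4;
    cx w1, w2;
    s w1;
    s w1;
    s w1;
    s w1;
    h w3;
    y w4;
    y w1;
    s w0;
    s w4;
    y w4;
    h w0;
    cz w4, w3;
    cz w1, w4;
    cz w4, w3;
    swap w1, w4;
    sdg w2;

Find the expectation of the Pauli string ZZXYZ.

The observable ZZXYZ averages to 0. Key observation: steps 8-11 multiply out to the identity, so the circuit reduces to the remaining gates.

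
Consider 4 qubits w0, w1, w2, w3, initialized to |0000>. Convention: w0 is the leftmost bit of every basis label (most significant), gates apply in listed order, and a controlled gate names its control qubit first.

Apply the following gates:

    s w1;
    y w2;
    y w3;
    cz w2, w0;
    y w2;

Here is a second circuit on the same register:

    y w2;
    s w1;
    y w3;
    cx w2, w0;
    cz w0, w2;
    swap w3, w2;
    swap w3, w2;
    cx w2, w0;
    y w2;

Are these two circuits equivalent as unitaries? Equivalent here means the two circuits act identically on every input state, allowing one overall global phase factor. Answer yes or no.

No: there is an input state on which the two circuits produce genuinely different outputs (not merely differing by a phase).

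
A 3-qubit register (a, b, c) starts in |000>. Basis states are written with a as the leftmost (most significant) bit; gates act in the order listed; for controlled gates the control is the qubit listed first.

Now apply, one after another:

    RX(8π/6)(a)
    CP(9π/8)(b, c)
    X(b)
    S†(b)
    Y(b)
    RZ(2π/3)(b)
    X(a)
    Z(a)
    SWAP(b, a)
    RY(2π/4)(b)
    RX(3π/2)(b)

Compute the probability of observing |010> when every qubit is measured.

Outcome |010> occurs with probability sqrt(3)/4 + 1/2.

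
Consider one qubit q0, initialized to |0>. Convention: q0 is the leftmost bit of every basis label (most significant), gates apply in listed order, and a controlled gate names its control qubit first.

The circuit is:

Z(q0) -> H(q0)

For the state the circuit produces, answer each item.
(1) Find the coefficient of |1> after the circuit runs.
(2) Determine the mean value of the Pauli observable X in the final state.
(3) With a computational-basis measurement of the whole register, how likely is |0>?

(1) The amplitude on |1> is sqrt(2)/2.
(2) The expectation value of X is 1.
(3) Outcome |0> occurs with probability 1/2.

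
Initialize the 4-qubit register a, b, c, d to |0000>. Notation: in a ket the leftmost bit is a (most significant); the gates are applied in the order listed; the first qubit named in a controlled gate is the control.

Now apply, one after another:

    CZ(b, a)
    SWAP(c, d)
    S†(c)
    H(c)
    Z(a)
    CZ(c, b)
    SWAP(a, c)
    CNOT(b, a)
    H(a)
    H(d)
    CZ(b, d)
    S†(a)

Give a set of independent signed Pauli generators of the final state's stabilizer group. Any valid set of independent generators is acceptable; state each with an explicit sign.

One valid set of independent stabilizer generators is +IIIX, +ZIII, +IZII, +IIZI (any independent generating set of the same group is equally correct).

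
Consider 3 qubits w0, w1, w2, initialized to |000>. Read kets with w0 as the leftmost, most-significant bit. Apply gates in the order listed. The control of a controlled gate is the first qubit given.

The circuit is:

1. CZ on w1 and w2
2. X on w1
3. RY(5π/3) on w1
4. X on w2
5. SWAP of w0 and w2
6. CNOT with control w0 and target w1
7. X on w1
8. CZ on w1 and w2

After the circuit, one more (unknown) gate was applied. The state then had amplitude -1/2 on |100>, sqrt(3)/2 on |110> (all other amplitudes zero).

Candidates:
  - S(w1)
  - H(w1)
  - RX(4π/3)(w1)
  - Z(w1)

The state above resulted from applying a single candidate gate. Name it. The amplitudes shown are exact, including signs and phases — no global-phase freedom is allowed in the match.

The unique candidate consistent with the amplitudes is Z(w1).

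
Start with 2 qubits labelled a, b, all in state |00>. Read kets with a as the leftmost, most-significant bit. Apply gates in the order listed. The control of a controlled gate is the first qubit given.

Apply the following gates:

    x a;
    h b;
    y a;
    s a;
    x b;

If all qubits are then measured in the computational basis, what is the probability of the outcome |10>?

Outcome |10> occurs with probability 0.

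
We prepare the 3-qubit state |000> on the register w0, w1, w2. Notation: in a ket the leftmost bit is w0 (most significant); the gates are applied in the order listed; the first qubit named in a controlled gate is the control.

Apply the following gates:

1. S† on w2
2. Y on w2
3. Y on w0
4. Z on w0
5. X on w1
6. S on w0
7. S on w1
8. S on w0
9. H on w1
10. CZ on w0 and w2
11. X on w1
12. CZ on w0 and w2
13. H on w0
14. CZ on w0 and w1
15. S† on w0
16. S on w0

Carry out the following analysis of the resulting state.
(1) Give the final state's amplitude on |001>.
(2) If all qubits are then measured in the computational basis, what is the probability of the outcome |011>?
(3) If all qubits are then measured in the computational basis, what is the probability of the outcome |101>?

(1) The amplitude on |001> is I/2.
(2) A full measurement returns |011> with probability 1/4.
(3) Outcome |101> occurs with probability 1/4.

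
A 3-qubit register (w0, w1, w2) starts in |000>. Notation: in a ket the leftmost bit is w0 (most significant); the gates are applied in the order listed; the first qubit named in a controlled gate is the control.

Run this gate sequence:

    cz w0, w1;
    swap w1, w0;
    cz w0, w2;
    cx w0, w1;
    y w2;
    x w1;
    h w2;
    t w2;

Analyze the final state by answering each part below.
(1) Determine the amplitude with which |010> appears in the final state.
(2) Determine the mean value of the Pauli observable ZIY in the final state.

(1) |010> carries amplitude sqrt(2)*I/2 in the final state.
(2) The expectation value of ZIY is -sqrt(2)/2.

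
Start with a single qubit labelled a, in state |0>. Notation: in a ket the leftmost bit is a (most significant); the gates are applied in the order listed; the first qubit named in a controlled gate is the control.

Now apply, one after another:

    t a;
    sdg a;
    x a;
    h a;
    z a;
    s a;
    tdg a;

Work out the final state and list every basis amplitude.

After the circuit, the state carries amplitude sqrt(2)/2 on |0>, sqrt(2)*exp(I*pi/4)/2 on |1>.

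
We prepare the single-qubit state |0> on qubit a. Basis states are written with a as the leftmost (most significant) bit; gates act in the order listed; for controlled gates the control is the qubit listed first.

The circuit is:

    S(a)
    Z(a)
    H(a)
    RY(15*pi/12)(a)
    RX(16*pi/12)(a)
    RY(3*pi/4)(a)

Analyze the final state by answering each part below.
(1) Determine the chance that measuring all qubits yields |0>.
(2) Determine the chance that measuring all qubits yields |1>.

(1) Outcome |0> occurs with probability 7/8.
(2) Outcome |1> occurs with probability 1/8.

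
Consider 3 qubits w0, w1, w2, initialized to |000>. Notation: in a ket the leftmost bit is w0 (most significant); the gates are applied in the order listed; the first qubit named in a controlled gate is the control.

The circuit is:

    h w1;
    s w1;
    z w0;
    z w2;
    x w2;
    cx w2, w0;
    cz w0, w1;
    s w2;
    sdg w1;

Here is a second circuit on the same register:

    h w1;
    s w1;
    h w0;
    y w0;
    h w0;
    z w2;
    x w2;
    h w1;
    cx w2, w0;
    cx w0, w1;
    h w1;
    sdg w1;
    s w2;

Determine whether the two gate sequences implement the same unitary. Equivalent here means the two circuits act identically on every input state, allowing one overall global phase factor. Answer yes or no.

No: there is an input state on which the two circuits produce genuinely different outputs (not merely differing by a phase).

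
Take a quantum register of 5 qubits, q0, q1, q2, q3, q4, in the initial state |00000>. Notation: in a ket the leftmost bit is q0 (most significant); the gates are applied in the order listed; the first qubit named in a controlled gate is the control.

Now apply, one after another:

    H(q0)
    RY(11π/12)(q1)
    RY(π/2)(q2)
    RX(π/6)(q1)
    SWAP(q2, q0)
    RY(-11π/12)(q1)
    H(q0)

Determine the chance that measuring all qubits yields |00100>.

A full measurement returns |00100> with probability 15/32.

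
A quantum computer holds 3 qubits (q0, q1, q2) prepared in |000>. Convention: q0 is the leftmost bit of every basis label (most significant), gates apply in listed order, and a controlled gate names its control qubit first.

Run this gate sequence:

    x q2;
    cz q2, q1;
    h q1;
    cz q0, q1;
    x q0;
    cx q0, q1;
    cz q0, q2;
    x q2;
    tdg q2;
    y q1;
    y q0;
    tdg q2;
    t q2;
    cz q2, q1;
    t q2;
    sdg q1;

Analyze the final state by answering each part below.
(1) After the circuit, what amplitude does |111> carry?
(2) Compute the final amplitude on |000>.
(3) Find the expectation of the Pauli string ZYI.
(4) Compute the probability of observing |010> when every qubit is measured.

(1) |111> carries amplitude 0 in the final state.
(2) The final state's coefficient on |000> equals sqrt(2)/2.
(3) The expectation value of ZYI is 1.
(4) A full measurement returns |010> with probability 1/2.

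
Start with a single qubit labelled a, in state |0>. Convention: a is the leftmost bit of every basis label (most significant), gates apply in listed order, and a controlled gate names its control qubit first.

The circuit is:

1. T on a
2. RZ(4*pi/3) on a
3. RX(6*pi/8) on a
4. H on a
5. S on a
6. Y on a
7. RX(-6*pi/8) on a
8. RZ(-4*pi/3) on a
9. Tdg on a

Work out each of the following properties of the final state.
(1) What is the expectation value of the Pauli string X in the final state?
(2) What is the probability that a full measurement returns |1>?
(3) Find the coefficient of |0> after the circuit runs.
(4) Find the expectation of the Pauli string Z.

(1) The expectation value of X is -sqrt(6)/8 - 1/4 - sqrt(2)/8 + sqrt(3)/4.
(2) Outcome |1> occurs with probability 1/4.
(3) |0> carries amplitude (-2 + sqrt(2)*I)*(1 - I)/4 in the final state.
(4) The expectation value of Z is 1/2.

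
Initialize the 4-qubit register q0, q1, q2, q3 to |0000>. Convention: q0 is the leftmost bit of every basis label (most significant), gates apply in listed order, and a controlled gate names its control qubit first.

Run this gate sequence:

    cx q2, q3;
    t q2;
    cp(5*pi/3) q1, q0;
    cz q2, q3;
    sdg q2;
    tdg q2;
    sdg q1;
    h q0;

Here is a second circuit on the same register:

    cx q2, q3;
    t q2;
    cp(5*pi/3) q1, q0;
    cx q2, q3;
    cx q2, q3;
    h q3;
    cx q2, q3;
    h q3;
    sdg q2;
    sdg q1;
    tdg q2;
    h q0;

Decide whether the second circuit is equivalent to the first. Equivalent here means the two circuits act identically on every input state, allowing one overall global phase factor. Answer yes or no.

Yes, they are equivalent — the unitaries differ by at most a global phase.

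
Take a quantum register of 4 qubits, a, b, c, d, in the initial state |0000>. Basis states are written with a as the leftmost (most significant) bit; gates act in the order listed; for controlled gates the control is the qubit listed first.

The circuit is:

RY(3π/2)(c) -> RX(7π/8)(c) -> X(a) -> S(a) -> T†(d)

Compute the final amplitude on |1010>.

The final state's coefficient on |1010> equals sqrt(2)*exp(15*I*pi/16)/2.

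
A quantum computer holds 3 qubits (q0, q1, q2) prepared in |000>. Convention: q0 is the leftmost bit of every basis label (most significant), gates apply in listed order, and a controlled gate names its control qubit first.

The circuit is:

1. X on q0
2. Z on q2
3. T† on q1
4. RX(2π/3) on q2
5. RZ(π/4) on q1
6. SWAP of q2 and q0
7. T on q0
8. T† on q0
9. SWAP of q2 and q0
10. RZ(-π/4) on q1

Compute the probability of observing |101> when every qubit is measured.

The probability of measuring |101> is 3/4. Key observation: gates 5-10 undo each other exactly, leaving only the rest of the circuit to track.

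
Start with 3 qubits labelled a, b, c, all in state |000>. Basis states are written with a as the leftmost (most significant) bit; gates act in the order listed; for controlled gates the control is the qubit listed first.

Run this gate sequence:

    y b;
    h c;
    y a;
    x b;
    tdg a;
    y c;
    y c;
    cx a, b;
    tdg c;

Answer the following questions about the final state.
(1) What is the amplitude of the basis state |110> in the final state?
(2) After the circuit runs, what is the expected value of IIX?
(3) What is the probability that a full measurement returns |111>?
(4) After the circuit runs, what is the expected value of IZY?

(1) The final state's coefficient on |110> equals sqrt(2)*exp(3*I*pi/4)/2.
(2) In the final state, IIX has expectation sqrt(2)/2.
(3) The probability of measuring |111> is 1/2.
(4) The observable IZY averages to sqrt(2)/2.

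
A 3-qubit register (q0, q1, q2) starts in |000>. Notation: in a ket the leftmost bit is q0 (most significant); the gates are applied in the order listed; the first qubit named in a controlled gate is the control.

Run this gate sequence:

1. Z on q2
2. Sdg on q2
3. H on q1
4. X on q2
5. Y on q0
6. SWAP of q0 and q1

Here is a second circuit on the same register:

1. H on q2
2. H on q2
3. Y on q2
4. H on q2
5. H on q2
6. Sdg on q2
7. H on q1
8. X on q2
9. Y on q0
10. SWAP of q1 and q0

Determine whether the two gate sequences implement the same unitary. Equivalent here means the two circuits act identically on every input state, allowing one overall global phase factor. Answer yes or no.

No, they are not equivalent — no single phase factor reconciles the two unitaries.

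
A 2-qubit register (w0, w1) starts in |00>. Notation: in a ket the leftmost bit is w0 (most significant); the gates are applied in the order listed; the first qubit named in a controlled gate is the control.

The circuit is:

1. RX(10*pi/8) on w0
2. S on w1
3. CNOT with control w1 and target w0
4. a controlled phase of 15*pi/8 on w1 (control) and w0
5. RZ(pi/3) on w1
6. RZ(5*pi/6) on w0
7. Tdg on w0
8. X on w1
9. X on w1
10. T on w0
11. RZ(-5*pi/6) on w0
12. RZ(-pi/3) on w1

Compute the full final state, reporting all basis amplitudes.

The final amplitudes are -sqrt(2 - sqrt(2))/2 on |00>, 0 on |01>, -I*sqrt(sqrt(2) + 2)/2 on |10>, 0 on |11>. Key observation: the block from step 5 through step 12 cancels to the identity and can be dropped.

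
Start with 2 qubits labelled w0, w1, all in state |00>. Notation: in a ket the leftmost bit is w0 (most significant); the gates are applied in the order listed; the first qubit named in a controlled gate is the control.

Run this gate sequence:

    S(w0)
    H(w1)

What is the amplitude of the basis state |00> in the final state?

The amplitude on |00> is sqrt(2)/2.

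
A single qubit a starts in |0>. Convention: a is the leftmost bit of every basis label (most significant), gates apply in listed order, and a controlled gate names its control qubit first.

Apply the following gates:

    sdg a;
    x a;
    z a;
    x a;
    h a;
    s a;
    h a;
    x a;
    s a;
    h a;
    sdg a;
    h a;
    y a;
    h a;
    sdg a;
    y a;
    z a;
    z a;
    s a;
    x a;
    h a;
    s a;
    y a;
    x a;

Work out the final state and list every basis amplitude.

After the circuit, the state carries amplitude 1/2 + I/2 on |0>, 1/2 - I/2 on |1>.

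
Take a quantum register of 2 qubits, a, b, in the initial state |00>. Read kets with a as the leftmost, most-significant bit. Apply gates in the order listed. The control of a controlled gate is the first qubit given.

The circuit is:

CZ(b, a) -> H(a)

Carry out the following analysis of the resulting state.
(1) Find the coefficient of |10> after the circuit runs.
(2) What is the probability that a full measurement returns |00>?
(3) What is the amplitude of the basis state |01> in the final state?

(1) The amplitude on |10> is sqrt(2)/2.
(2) The probability of measuring |00> is 1/2.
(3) |01> carries amplitude 0 in the final state.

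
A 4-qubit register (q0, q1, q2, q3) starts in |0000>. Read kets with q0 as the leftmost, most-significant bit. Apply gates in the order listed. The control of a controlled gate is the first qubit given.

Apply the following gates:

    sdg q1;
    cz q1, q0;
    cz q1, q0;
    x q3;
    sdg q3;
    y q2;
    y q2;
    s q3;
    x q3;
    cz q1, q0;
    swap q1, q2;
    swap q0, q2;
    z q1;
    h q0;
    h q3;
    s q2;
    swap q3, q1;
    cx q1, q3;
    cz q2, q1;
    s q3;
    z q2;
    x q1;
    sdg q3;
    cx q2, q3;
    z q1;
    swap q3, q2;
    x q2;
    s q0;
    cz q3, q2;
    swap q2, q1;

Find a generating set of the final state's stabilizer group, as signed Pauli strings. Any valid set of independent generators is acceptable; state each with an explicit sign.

One valid set of independent stabilizer generators is +YIII, -IXXI, +IZZI, +IIIZ (any independent generating set of the same group is equally correct). Key observation: the block from step 3 through step 10 cancels to the identity and can be dropped.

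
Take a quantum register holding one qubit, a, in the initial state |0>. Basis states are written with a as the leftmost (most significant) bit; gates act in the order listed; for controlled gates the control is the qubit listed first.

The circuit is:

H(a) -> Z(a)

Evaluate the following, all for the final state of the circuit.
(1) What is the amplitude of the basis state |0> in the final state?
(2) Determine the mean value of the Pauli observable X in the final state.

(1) The amplitude on |0> is sqrt(2)/2.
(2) The observable X averages to -1.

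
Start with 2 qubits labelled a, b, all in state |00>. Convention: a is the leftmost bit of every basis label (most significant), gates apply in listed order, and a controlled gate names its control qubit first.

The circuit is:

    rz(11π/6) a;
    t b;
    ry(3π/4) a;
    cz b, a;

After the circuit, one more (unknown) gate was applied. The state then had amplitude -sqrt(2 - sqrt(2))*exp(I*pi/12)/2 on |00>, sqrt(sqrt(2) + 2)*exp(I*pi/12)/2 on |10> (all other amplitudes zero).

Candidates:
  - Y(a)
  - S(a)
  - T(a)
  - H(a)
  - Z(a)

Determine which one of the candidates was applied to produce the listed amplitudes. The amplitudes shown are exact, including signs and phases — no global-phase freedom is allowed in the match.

The applied gate was Z(a).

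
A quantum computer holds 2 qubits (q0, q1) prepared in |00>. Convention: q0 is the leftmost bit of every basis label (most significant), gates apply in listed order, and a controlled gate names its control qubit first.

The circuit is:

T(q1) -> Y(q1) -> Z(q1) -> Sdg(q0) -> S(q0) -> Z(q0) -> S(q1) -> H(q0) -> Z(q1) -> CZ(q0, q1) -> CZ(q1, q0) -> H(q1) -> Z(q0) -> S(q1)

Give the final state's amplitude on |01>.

The final state's coefficient on |01> equals I/2.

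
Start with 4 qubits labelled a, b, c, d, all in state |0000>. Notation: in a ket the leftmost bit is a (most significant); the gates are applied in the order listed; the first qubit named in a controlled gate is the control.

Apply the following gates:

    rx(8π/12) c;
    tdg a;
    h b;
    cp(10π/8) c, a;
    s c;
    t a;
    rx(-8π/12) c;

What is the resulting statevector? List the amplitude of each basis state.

The final amplitudes are sqrt(2)*(1 + 3*I)/8 on |0000>, sqrt(6)*(1 + I)/8 on |0010>, sqrt(2)*(1 + 3*I)/8 on |0100>, sqrt(6)*(1 + I)/8 on |0110>, and 0 on every other basis state.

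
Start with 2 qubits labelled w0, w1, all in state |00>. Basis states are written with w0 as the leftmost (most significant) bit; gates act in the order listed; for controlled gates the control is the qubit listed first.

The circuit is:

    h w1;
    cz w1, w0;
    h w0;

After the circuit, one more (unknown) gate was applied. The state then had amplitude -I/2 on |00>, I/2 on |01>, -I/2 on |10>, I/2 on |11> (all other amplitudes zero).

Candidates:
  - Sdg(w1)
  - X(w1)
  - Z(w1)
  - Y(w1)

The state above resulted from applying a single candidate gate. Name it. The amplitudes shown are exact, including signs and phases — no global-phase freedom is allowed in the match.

It was Y(w1) that produced the state shown.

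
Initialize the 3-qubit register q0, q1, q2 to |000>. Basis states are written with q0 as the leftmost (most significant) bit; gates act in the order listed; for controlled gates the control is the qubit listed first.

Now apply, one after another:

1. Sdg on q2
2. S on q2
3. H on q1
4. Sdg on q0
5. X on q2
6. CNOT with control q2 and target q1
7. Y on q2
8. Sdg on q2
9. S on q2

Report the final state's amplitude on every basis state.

The resulting statevector has amplitude -sqrt(2)*I/2 on |000>, -sqrt(2)*I/2 on |010>, and 0 on every other basis state.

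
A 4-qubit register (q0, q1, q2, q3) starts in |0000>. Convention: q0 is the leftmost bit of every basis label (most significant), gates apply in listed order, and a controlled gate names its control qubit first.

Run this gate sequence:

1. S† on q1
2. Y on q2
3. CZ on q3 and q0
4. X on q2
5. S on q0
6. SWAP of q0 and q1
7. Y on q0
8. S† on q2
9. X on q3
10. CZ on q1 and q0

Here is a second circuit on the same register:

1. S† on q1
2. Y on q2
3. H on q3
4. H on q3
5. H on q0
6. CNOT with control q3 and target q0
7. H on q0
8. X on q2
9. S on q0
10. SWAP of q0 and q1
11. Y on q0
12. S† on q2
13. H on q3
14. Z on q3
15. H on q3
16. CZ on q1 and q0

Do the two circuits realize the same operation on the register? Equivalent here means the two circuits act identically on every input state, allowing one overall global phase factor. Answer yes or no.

Yes — the two circuits implement the same unitary up to a global phase.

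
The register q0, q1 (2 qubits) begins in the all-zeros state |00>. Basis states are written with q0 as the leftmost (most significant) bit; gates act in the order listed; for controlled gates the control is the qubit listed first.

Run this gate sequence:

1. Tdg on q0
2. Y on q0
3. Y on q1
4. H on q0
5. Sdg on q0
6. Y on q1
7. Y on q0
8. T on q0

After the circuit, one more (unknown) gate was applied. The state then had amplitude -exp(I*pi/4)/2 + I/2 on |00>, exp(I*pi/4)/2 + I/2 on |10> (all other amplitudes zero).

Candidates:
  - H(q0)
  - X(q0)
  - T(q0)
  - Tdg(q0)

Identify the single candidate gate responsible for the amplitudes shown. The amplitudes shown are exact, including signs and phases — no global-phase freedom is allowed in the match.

The unique candidate consistent with the amplitudes is H(q0).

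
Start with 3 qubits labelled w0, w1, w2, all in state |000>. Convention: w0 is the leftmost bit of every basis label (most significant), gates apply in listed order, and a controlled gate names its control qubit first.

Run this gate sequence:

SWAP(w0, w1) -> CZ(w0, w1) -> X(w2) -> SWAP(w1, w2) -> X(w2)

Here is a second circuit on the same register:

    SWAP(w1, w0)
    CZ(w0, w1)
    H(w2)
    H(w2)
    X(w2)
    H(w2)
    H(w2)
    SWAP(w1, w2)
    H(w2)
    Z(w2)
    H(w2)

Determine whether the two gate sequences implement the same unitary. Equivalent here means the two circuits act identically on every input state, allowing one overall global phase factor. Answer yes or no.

Yes — the two circuits implement the same unitary up to a global phase.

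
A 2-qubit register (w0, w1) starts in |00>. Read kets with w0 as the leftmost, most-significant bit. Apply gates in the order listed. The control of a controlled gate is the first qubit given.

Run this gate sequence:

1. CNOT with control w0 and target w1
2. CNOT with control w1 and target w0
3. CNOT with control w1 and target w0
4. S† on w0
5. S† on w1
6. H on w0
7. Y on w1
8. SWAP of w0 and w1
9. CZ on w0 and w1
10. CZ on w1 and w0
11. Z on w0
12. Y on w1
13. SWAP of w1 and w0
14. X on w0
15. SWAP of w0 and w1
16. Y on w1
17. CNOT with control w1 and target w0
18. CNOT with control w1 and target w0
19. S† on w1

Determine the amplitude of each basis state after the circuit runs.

After the circuit, the state carries amplitude 0 on |00>, 0 on |01>, sqrt(2)*I/2 on |10>, sqrt(2)/2 on |11>.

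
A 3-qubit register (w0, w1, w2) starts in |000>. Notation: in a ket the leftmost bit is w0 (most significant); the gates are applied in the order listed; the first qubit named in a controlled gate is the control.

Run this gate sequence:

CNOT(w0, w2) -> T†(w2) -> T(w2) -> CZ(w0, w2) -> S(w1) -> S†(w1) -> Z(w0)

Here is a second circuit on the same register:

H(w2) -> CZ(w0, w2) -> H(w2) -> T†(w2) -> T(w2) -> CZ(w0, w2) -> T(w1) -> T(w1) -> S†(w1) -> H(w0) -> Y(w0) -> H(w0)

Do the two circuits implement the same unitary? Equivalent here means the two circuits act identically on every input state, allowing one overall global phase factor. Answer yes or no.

No — the two circuits implement different unitaries, even allowing a global phase.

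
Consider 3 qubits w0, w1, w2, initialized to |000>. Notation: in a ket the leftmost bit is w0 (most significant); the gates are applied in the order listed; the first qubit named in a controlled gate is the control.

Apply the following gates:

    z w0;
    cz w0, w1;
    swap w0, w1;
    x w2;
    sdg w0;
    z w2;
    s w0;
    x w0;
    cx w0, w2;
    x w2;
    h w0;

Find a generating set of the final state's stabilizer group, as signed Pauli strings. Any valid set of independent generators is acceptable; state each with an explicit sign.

The stabilizer group can be generated by -XII, +IZI, -IIZ, among other valid generating sets.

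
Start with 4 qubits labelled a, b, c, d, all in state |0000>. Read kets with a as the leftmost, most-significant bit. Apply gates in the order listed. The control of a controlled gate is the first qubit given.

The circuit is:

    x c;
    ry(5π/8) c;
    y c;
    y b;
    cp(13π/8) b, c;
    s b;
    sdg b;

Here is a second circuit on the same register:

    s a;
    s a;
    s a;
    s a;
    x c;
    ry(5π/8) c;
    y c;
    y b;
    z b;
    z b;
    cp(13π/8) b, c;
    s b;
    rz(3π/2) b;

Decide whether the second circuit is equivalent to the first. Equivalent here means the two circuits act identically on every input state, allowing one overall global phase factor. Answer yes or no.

Yes — the two circuits implement the same unitary up to a global phase.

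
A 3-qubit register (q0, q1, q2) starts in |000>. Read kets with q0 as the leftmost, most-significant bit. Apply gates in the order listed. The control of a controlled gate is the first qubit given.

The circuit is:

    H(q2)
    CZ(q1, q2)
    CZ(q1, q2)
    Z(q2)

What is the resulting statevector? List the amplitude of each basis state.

The resulting statevector has amplitude sqrt(2)/2 on |000>, -sqrt(2)/2 on |001>, and 0 on every other basis state. Key observation: the block from step 2 through step 3 cancels to the identity and can be dropped.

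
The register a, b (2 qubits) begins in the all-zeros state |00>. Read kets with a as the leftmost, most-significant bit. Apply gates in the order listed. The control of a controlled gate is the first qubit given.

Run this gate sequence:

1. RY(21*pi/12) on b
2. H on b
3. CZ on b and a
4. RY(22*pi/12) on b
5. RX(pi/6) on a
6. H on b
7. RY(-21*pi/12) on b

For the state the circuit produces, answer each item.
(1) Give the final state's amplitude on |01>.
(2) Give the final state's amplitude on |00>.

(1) The final state's coefficient on |01> equals -1/4.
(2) |00> carries amplitude -1/2 - sqrt(3)/4 in the final state.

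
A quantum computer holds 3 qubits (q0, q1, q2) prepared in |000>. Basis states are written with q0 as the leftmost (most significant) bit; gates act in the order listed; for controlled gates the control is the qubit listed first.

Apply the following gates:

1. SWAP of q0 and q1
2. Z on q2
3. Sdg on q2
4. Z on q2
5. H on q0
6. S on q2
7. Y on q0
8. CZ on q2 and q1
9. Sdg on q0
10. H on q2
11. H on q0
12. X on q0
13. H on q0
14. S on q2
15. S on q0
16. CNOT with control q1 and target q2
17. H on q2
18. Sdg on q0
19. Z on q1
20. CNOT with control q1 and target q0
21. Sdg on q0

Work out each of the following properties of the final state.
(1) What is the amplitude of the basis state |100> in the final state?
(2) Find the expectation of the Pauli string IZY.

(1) The final state's coefficient on |100> equals sqrt(2)*(-1 + I)/4.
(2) The observable IZY averages to -1.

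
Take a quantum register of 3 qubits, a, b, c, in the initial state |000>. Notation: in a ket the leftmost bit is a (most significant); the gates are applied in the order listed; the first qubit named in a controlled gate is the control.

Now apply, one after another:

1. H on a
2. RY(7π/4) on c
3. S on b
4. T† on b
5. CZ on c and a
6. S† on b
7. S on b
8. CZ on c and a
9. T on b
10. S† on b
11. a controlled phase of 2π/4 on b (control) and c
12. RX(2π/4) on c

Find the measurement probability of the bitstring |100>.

A full measurement returns |100> with probability 1/4. Key observation: steps 3-10 multiply out to the identity, so the circuit reduces to the remaining gates.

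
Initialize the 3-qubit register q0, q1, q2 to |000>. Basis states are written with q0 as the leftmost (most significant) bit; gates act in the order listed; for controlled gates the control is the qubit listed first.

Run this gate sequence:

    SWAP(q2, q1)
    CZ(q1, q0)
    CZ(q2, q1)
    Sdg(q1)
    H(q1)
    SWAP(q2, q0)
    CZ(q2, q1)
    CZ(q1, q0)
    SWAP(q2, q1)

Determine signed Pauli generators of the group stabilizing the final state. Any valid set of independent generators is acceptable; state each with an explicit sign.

One valid set of independent stabilizer generators is +IIX, +ZII, +IZI (any independent generating set of the same group is equally correct).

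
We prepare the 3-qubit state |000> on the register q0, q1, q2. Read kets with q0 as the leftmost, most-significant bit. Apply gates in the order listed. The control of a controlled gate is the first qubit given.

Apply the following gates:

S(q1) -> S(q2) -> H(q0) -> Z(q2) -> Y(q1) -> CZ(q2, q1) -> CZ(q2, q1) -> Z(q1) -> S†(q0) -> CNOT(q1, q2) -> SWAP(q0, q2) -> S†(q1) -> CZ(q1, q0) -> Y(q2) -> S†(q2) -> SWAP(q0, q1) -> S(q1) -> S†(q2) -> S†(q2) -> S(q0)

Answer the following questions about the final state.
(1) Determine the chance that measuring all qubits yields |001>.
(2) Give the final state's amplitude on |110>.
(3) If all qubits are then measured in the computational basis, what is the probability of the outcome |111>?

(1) A full measurement returns |001> with probability 0.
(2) The final state's coefficient on |110> equals sqrt(2)/2.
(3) The probability of measuring |111> is 1/2.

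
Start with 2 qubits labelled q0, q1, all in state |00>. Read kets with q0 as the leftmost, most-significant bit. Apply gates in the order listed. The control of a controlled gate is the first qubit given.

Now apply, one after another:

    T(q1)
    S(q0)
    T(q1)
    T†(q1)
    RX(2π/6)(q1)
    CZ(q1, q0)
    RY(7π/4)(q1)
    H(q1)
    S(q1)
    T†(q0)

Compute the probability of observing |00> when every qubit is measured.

A full measurement returns |00> with probability 1/2 - sqrt(2)/8.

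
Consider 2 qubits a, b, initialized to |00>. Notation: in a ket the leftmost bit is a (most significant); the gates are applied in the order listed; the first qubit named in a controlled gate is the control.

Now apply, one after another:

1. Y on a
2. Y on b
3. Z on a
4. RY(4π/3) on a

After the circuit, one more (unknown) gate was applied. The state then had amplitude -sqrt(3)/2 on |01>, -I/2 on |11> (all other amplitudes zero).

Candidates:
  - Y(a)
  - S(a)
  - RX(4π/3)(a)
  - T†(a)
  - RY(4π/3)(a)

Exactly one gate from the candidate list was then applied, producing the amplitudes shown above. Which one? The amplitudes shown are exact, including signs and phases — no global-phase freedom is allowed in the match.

The applied gate was S(a).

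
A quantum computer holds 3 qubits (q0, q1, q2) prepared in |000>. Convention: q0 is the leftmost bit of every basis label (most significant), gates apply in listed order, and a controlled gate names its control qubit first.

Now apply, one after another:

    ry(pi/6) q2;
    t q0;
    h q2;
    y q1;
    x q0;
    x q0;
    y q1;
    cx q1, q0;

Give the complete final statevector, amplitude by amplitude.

After the circuit, the state carries amplitude sqrt(3)/2 on |000>, 1/2 on |001>, and 0 on every other basis state. Key observation: the block from step 4 through step 7 cancels to the identity and can be dropped.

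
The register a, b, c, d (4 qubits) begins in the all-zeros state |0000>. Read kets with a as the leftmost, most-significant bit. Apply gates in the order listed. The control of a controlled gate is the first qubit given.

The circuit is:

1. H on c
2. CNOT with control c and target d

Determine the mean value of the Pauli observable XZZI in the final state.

The expectation value of XZZI is 0.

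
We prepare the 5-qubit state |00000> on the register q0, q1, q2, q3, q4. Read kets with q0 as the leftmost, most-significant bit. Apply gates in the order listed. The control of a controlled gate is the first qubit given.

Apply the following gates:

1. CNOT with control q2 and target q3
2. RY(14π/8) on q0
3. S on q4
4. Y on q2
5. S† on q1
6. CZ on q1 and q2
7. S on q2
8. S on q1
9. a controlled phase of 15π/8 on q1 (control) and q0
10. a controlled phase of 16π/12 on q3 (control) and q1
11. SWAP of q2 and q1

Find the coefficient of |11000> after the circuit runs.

The final state's coefficient on |11000> equals -sqrt(2 - sqrt(2))/2.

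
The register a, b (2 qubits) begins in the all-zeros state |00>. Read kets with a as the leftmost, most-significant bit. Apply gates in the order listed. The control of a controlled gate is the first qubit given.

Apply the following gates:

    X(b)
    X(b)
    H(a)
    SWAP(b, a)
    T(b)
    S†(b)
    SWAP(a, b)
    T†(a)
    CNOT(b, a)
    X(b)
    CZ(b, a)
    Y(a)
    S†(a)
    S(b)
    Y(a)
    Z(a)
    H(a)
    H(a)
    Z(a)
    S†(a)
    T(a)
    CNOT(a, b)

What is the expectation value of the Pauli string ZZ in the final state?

The expectation value of ZZ is -1.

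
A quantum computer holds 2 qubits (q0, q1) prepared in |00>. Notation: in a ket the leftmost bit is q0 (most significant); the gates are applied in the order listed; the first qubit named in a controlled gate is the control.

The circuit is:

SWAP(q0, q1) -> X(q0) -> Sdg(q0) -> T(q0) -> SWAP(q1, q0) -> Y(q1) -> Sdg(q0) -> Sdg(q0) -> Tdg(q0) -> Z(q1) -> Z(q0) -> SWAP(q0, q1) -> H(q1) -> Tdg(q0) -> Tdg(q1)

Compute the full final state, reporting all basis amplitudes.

The resulting statevector has amplitude -sqrt(2)*exp(I*pi/4)/2 on |00>, -sqrt(2)/2 on |01>, 0 on |10>, 0 on |11>.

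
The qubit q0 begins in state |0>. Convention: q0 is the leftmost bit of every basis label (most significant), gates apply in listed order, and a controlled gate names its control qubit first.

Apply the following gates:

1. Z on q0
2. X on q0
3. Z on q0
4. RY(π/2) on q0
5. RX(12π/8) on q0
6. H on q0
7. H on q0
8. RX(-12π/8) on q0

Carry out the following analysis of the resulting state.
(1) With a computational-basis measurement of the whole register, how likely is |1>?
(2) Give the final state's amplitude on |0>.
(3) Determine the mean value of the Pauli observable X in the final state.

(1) Outcome |1> occurs with probability 1/2.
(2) |0> carries amplitude sqrt(2)/2 in the final state.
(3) The expectation value of X is -1.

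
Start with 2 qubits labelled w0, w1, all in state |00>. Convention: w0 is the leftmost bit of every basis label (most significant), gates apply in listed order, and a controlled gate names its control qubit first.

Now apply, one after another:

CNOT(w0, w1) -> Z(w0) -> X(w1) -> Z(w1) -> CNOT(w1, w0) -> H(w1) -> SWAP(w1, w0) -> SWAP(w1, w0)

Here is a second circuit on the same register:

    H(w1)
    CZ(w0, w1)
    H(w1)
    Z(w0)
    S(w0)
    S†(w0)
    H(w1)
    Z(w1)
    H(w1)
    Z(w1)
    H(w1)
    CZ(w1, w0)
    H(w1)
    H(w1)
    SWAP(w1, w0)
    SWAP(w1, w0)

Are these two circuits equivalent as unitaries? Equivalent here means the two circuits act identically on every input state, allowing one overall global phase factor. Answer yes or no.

No: there is an input state on which the two circuits produce genuinely different outputs (not merely differing by a phase).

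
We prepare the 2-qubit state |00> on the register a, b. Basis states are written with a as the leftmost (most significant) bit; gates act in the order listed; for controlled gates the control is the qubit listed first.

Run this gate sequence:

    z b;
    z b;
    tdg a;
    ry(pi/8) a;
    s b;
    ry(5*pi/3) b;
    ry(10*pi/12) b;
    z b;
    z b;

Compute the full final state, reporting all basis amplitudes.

After the circuit, the state carries amplitude -sqrt(2)*cos(pi/16)/2 on |00>, -sqrt(2)*cos(pi/16)/2 on |01>, -sqrt(2)*sin(pi/16)/2 on |10>, -sqrt(2)*sin(pi/16)/2 on |11>.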